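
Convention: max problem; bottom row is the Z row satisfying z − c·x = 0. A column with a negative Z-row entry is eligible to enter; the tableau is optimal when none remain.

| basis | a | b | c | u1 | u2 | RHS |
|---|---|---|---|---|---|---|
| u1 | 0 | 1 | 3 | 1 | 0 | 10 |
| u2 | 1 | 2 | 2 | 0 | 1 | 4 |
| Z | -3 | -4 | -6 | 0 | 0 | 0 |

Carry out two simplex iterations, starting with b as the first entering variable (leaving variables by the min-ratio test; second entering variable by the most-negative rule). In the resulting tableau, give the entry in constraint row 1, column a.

-3/2

Ratio test on column b — row 1: 10/1 = 10; row 2: 4/2 = 2. Minimum is 2 at row 2 (u2 leaves); pivot element 2.
Divide row 2 by 2; eliminate column b from the other rows.
Second iteration: most negative Z-row entry is -2 in column c, so c enters.
Ratio test on column c — row 1: 8/2 = 4; row 2: 2/1 = 2. Minimum is 2 at row 2 (b leaves); pivot element 1.
Divide row 2 by 1; eliminate column c from the other rows.
After both pivots, the entry at constraint row 1, column a is -3/2.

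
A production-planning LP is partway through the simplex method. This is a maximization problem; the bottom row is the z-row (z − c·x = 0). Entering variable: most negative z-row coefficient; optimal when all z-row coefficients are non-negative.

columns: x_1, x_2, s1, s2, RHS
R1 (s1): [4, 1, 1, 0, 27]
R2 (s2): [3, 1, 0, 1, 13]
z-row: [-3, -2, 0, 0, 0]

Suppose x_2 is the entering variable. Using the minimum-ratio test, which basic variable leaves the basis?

s2

Column x_2 entries and ratios — s1: 27/1 = 27; s2: 13/1 = 13.
Smallest ratio is 13 in the row of s2, so s2 leaves.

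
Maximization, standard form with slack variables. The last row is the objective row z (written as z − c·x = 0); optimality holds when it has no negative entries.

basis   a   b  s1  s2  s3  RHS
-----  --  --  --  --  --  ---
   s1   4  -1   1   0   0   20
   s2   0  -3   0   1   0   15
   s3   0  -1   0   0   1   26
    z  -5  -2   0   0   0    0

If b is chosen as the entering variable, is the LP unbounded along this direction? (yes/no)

Every constraint-row entry in column b is ≤ 0, so increasing b is unbounded.

yes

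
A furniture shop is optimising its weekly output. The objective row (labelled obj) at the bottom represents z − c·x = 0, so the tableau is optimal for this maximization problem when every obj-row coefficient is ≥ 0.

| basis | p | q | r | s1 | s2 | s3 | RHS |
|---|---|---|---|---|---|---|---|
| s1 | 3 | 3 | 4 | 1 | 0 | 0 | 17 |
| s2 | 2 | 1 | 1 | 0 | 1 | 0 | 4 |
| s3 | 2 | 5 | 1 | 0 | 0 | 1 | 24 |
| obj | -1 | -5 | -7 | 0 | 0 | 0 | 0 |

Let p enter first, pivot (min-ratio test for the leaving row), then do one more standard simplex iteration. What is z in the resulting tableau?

Ratio test on column p — row 1: 17/3 = 17/3; row 2: 4/2 = 2; row 3: 24/2 = 12. Minimum is 2 at row 2 (s2 leaves); pivot element 2.
Pivot on row 2; the obj-row RHS becomes 0 − (-1)·2 = 2.
Next entering variable (most negative obj-row entry -13/2): r.
Ratio test on column r — row 1: 11/(5/2) = 22/5; row 2: 2/(1/2) = 4; row 3: entry 0 ≤ 0. Minimum is 4 at row 2 (p leaves); pivot element 1/2.
After the second pivot the obj-row RHS is 2 − (-13/2)·4 = 28.

28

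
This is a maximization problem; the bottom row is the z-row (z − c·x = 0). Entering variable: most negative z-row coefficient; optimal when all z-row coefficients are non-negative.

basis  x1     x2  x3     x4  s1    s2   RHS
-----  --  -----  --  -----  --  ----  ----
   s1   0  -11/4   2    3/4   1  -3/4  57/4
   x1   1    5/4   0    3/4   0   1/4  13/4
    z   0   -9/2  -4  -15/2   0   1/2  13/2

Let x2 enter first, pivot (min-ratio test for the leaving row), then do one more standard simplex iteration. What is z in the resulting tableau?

39

Ratio test on column x2 — row 1: entry -11/4 ≤ 0; row 2: (13/4)/(5/4) = 13/5. Minimum is 13/5 at row 2 (x1 leaves); pivot element 5/4.
Pivot on row 2; the z-row RHS becomes 13/2 − (-9/2)·(13/5) = 91/5.
Next entering variable (most negative z-row entry -24/5): x4.
Ratio test on column x4 — row 1: (107/5)/(12/5) = 107/12; row 2: (13/5)/(3/5) = 13/3. Minimum is 13/3 at row 2 (x2 leaves); pivot element 3/5.
After the second pivot the z-row RHS is 91/5 − (-24/5)·(13/3) = 39.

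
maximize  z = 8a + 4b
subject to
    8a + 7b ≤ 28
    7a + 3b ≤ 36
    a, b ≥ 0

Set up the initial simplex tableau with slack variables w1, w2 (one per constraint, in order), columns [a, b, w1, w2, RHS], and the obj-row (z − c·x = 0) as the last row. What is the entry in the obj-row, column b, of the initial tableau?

The obj-row carries the negated objective coefficients: the b entry is -4.

-4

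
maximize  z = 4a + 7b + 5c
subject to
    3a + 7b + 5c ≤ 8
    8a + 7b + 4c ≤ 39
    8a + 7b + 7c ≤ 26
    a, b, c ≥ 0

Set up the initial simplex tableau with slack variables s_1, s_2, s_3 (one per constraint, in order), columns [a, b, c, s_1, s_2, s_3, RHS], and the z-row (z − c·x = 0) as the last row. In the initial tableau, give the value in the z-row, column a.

-4

The z-row carries the negated objective coefficients: the a entry is -4.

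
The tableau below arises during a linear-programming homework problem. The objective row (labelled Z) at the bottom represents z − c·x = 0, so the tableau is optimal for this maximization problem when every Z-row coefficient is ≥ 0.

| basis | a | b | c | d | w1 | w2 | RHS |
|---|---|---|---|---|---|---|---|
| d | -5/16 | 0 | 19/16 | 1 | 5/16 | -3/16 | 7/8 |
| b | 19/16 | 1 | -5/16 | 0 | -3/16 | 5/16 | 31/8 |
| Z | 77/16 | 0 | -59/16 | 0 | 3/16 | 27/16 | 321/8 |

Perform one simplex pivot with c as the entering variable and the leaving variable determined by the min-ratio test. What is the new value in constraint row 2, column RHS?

Ratio test on column c — row 1: (7/8)/(19/16) = 14/19; row 2: entry -5/16 ≤ 0. Minimum is 14/19 at row 1 (d leaves); pivot element 19/16.
Divide row 1 by 19/16; eliminate column c from the other rows.
Row 2 update in column RHS: 31/8 − (-5/16)·(14/19) = 78/19.

78/19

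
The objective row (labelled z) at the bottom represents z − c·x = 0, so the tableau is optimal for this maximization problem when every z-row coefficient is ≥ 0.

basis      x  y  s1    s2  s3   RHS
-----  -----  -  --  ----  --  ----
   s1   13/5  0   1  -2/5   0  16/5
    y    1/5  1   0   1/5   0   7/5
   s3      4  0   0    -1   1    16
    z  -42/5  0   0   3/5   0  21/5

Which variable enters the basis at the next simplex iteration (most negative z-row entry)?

x

Negative z-row entries: x: -42/5.
The most negative is -42/5 in column x, so x enters.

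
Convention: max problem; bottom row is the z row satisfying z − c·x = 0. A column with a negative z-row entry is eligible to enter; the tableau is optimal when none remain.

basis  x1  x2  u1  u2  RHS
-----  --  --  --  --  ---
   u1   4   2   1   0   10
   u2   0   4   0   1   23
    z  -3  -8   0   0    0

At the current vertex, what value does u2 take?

u2 is basic (row 2); its value is the RHS of that row, 23.

23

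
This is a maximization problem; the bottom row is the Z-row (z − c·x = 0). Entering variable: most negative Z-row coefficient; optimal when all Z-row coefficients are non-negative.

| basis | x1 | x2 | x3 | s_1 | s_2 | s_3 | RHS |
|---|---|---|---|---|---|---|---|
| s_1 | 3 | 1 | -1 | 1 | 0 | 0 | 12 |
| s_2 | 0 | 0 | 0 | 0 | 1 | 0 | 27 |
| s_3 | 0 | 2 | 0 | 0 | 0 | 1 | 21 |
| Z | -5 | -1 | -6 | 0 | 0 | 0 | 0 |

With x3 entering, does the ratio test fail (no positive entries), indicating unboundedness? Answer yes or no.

yes

Every constraint-row entry in column x3 is ≤ 0, so increasing x3 is unbounded.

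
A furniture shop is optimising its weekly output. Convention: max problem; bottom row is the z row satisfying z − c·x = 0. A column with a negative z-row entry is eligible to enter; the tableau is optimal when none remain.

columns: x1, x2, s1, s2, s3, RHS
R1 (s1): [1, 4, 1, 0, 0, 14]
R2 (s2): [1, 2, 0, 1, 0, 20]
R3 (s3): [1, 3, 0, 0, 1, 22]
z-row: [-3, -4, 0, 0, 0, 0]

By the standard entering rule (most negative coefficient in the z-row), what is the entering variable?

Negative z-row entries: x1: -3, x2: -4.
The most negative is -4 in column x2, so x2 enters.

x2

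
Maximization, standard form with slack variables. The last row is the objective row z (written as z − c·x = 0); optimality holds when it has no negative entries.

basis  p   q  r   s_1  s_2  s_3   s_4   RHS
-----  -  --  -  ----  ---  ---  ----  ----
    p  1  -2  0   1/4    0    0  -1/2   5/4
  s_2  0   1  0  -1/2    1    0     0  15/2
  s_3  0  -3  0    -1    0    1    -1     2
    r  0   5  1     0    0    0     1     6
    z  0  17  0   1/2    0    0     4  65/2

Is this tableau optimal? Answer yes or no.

yes

Every z-row coefficient is ≥ 0, so the tableau is optimal.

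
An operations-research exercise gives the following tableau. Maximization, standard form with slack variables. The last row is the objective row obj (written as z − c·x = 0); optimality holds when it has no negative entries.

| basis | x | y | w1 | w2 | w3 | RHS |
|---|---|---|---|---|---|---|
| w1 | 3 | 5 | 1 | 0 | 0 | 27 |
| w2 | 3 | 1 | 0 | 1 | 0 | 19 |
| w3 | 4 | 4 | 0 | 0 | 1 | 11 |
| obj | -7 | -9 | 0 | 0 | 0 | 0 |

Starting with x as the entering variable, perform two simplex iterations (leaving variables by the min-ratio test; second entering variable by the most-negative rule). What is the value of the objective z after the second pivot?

99/4

Ratio test on column x — row 1: 27/3 = 9; row 2: 19/3 = 19/3; row 3: 11/4 = 11/4. Minimum is 11/4 at row 3 (w3 leaves); pivot element 4.
Pivot on row 3; the obj-row RHS becomes 0 − (-7)·(11/4) = 77/4.
Next entering variable (most negative obj-row entry -2): y.
Ratio test on column y — row 1: (75/4)/2 = 75/8; row 2: entry -2 ≤ 0; row 3: (11/4)/1 = 11/4. Minimum is 11/4 at row 3 (x leaves); pivot element 1.
After the second pivot the obj-row RHS is 77/4 − (-2)·(11/4) = 99/4.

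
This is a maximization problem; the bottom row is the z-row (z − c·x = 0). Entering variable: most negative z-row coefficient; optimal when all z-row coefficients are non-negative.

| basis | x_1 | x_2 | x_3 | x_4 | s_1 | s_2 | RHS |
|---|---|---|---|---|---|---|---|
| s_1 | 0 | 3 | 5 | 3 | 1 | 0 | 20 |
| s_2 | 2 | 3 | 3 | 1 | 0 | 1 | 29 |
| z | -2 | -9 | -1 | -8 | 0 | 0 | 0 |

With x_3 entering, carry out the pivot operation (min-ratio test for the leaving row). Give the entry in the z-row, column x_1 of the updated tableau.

-2

Ratio test on column x_3 — row 1: 20/5 = 4; row 2: 29/3 = 29/3. Minimum is 4 at row 1 (s_1 leaves); pivot element 5.
Divide row 1 by 5; eliminate column x_3 from the other rows.
z-row update in column x_1: -2 − (-1)·0 = -2.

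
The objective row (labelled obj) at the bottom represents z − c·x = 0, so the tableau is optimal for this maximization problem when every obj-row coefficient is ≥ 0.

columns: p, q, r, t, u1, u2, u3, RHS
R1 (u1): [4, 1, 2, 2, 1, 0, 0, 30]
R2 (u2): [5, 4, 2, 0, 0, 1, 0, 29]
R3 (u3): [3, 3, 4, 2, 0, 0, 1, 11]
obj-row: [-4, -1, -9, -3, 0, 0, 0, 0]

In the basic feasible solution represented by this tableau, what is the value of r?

r is not in the basis, so in the current basic feasible solution r = 0.

0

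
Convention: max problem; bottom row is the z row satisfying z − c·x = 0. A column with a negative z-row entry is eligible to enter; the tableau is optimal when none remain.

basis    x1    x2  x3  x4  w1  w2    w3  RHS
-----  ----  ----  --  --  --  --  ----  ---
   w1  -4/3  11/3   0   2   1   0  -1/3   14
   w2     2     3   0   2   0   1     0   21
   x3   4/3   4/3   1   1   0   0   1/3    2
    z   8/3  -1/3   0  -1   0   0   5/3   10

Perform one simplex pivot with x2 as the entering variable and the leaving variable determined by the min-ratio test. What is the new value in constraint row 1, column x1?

Ratio test on column x2 — row 1: 14/(11/3) = 42/11; row 2: 21/3 = 7; row 3: 2/(4/3) = 3/2. Minimum is 3/2 at row 3 (x3 leaves); pivot element 4/3.
Divide row 3 by 4/3; eliminate column x2 from the other rows.
Row 1 update in column x1: -4/3 − (11/3)·1 = -5.

-5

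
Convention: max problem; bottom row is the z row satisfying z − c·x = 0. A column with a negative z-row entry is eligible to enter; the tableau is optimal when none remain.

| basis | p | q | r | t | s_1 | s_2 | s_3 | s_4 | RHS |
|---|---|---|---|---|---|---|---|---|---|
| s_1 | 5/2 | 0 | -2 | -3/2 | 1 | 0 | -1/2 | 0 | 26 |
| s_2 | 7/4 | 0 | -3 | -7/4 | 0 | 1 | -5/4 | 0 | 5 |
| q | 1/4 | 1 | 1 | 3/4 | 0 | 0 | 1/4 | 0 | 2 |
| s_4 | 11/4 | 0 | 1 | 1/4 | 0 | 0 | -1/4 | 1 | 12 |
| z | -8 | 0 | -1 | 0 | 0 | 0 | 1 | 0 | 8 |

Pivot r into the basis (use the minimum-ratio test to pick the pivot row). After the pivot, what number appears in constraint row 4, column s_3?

Ratio test on column r — row 1: entry -2 ≤ 0; row 2: entry -3 ≤ 0; row 3: 2/1 = 2; row 4: 12/1 = 12. Minimum is 2 at row 3 (q leaves); pivot element 1.
Divide row 3 by 1; eliminate column r from the other rows.
Row 4 update in column s_3: -1/4 − 1·(1/4) = -1/2.

-1/2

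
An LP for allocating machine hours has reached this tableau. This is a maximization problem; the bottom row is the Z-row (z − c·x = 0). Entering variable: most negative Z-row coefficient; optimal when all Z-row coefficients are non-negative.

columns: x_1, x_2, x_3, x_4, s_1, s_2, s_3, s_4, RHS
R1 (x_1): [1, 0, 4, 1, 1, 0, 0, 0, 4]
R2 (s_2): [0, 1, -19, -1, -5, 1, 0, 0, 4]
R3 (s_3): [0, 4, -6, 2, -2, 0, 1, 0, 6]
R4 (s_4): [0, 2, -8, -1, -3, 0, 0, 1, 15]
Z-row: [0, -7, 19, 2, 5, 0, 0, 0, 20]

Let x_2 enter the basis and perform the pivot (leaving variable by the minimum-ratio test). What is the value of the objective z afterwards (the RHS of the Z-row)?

Ratio test on column x_2 — row 1: entry 0 ≤ 0; row 2: 4/1 = 4; row 3: 6/4 = 3/2; row 4: 15/2 = 15/2. Minimum is 3/2 at row 3 (s_3 leaves); pivot element 4.
Pivot on row 3; the Z-row RHS becomes 20 − (-7)·(3/2) = 61/2.

61/2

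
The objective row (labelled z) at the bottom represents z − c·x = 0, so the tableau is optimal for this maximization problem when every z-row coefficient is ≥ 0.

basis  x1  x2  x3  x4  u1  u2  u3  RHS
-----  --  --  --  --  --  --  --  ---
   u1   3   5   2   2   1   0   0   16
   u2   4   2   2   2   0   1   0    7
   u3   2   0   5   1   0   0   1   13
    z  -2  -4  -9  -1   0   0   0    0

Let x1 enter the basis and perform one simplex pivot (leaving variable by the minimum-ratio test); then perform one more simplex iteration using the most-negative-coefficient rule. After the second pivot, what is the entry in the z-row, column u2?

-1/2

Ratio test on column x1 — row 1: 16/3 = 16/3; row 2: 7/4 = 7/4; row 3: 13/2 = 13/2. Minimum is 7/4 at row 2 (u2 leaves); pivot element 4.
Divide row 2 by 4; eliminate column x1 from the other rows.
Second iteration: most negative z-row entry is -8 in column x3, so x3 enters.
Ratio test on column x3 — row 1: (43/4)/(1/2) = 43/2; row 2: (7/4)/(1/2) = 7/2; row 3: (19/2)/4 = 19/8. Minimum is 19/8 at row 3 (u3 leaves); pivot element 4.
Divide row 3 by 4; eliminate column x3 from the other rows.
After both pivots, the entry at the z-row, column u2 is -1/2.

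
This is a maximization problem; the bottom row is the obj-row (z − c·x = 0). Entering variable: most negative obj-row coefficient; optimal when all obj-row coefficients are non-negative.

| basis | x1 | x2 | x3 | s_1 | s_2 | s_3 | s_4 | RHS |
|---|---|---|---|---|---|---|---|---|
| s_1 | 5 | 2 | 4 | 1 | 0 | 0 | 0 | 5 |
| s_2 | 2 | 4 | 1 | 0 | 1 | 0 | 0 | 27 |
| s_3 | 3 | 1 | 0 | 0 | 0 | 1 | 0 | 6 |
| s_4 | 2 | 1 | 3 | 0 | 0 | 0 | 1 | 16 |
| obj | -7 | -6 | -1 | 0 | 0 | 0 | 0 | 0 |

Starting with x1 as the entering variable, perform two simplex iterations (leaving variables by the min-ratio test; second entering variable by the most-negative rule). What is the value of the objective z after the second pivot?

Ratio test on column x1 — row 1: 5/5 = 1; row 2: 27/2 = 27/2; row 3: 6/3 = 2; row 4: 16/2 = 8. Minimum is 1 at row 1 (s_1 leaves); pivot element 5.
Pivot on row 1; the obj-row RHS becomes 0 − (-7)·1 = 7.
Next entering variable (most negative obj-row entry -16/5): x2.
Ratio test on column x2 — row 1: 1/(2/5) = 5/2; row 2: 25/(16/5) = 125/16; row 3: entry -1/5 ≤ 0; row 4: 14/(1/5) = 70. Minimum is 5/2 at row 1 (x1 leaves); pivot element 2/5.
After the second pivot the obj-row RHS is 7 − (-16/5)·(5/2) = 15.

15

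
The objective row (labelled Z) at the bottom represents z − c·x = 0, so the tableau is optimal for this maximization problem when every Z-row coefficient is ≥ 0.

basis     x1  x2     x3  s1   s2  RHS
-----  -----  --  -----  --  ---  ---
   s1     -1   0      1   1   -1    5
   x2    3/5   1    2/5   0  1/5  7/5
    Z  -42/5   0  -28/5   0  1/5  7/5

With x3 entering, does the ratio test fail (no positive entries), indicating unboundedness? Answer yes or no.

Column x3 has positive entries in row(s) 1, 2, so the ratio test bounds it — not unbounded.

no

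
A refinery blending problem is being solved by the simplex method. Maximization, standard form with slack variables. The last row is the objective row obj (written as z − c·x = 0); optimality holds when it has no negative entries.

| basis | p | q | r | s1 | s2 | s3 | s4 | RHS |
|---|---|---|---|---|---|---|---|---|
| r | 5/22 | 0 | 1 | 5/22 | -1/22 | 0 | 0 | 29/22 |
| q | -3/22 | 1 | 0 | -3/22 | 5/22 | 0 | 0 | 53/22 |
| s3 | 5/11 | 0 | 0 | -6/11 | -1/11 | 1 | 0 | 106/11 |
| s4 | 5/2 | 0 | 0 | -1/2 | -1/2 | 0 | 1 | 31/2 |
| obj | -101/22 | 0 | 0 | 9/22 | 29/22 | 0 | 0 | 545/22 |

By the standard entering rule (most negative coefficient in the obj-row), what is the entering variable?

Negative obj-row entries: p: -101/22.
The most negative is -101/22 in column p, so p enters.

p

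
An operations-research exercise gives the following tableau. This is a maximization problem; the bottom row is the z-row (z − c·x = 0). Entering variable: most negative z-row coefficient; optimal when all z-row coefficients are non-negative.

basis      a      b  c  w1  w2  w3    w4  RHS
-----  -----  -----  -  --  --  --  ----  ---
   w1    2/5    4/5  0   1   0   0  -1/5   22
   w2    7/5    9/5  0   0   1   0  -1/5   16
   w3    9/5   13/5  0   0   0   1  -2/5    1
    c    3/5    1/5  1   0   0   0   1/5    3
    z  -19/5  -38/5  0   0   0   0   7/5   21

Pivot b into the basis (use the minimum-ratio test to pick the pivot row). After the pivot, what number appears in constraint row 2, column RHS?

199/13

Ratio test on column b — row 1: 22/(4/5) = 55/2; row 2: 16/(9/5) = 80/9; row 3: 1/(13/5) = 5/13; row 4: 3/(1/5) = 15. Minimum is 5/13 at row 3 (w3 leaves); pivot element 13/5.
Divide row 3 by 13/5; eliminate column b from the other rows.
Row 2 update in column RHS: 16 − (9/5)·(5/13) = 199/13.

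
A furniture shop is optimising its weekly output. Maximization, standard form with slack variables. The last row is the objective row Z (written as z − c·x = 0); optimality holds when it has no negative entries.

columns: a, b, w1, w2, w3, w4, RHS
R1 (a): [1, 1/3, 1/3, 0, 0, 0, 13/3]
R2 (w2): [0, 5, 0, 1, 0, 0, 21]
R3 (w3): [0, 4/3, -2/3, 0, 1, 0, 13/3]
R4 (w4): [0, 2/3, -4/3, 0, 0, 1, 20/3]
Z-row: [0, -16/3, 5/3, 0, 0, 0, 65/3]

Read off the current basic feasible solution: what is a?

13/3

a is basic (row 1); its value is the RHS of that row, 13/3.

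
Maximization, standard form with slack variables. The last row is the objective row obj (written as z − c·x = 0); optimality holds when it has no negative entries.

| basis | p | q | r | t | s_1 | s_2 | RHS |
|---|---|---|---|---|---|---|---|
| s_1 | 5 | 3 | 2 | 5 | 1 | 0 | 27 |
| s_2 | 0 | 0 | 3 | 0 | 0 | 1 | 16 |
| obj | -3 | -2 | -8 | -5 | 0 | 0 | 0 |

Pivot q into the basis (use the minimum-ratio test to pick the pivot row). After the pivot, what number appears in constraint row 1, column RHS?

9

Ratio test on column q — row 1: 27/3 = 9; row 2: entry 0 ≤ 0. Minimum is 9 at row 1 (s_1 leaves); pivot element 3.
Divide row 1 by 3; eliminate column q from the other rows.
In the new row 1, the RHS entry is the old entry divided by the pivot: 27/3 = 9.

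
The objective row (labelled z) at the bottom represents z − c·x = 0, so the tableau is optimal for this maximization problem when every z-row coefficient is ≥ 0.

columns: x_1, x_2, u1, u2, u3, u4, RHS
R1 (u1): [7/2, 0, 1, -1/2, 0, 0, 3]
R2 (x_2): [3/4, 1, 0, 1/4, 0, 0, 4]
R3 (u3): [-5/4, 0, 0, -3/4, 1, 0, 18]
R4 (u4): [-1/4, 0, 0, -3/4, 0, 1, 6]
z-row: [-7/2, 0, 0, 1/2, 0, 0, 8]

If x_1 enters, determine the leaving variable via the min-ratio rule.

u1

Column x_1 entries and ratios — u1: 3/(7/2) = 6/7; x_2: 4/(3/4) = 16/3; u3: -5/4 ≤ 0, skip; u4: -1/4 ≤ 0, skip.
Smallest ratio is 6/7 in the row of u1, so u1 leaves.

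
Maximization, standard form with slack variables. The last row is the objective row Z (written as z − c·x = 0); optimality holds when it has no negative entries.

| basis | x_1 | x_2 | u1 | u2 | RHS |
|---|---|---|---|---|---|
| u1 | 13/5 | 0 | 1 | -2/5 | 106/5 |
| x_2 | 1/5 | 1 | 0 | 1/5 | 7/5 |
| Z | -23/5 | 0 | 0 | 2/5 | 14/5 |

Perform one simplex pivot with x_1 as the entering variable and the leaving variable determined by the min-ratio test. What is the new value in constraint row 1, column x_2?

-13

Ratio test on column x_1 — row 1: (106/5)/(13/5) = 106/13; row 2: (7/5)/(1/5) = 7. Minimum is 7 at row 2 (x_2 leaves); pivot element 1/5.
Divide row 2 by 1/5; eliminate column x_1 from the other rows.
Row 1 update in column x_2: 0 − (13/5)·5 = -13.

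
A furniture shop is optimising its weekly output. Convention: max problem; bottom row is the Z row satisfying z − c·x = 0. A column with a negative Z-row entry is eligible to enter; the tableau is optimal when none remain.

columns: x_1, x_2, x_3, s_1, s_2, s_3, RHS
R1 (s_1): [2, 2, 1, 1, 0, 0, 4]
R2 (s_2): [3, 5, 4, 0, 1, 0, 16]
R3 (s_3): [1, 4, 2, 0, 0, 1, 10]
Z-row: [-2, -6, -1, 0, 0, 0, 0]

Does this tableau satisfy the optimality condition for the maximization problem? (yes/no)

no

The Z-row has a negative entry -6 in column x_2, so it is not optimal.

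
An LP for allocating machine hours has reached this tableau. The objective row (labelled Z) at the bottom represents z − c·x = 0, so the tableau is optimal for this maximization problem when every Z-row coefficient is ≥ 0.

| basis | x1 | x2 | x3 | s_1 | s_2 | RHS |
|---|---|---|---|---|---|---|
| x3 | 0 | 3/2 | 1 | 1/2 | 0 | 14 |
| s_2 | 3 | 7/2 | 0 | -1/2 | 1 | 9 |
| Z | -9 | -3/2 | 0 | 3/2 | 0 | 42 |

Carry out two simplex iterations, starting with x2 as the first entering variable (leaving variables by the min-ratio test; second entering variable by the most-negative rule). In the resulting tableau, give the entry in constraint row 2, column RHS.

3

Ratio test on column x2 — row 1: 14/(3/2) = 28/3; row 2: 9/(7/2) = 18/7. Minimum is 18/7 at row 2 (s_2 leaves); pivot element 7/2.
Divide row 2 by 7/2; eliminate column x2 from the other rows.
Second iteration: most negative Z-row entry is -54/7 in column x1, so x1 enters.
Ratio test on column x1 — row 1: entry -9/7 ≤ 0; row 2: (18/7)/(6/7) = 3. Minimum is 3 at row 2 (x2 leaves); pivot element 6/7.
Divide row 2 by 6/7; eliminate column x1 from the other rows.
After both pivots, the entry at constraint row 2, column RHS is 3.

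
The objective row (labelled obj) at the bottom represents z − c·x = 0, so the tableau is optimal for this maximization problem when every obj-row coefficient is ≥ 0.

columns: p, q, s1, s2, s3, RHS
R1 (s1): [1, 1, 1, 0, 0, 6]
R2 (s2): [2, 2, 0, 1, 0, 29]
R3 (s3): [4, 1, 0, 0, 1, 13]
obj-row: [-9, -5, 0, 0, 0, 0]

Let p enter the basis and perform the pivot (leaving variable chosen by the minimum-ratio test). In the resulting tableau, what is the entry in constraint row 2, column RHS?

Ratio test on column p — row 1: 6/1 = 6; row 2: 29/2 = 29/2; row 3: 13/4 = 13/4. Minimum is 13/4 at row 3 (s3 leaves); pivot element 4.
Divide row 3 by 4; eliminate column p from the other rows.
Row 2 update in column RHS: 29 − 2·(13/4) = 45/2.

45/2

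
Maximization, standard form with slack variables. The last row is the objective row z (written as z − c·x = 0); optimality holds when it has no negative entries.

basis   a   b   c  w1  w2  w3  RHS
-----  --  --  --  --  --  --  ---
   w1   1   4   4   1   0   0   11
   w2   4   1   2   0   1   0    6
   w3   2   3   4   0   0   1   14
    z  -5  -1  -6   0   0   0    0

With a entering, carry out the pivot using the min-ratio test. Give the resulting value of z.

Ratio test on column a — row 1: 11/1 = 11; row 2: 6/4 = 3/2; row 3: 14/2 = 7. Minimum is 3/2 at row 2 (w2 leaves); pivot element 4.
Pivot on row 2; the z-row RHS becomes 0 − (-5)·(3/2) = 15/2.

15/2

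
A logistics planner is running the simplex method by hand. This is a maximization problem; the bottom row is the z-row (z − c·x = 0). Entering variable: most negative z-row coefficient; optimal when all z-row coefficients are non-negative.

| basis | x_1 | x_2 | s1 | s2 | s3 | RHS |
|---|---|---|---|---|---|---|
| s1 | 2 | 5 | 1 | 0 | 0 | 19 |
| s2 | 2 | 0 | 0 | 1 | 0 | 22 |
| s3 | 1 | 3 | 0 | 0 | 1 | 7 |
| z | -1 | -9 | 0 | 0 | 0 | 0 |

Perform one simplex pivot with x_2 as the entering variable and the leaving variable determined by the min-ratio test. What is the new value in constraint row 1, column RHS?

22/3

Ratio test on column x_2 — row 1: 19/5 = 19/5; row 2: entry 0 ≤ 0; row 3: 7/3 = 7/3. Minimum is 7/3 at row 3 (s3 leaves); pivot element 3.
Divide row 3 by 3; eliminate column x_2 from the other rows.
Row 1 update in column RHS: 19 − 5·(7/3) = 22/3.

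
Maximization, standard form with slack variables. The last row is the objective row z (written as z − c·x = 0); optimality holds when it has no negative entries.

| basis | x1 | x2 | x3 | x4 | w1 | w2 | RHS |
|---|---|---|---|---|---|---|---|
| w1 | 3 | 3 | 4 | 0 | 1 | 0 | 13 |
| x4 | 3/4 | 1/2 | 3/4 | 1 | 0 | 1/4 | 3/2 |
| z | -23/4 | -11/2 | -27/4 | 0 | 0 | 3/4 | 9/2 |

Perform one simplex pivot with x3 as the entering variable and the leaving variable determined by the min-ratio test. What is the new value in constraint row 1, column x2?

Ratio test on column x3 — row 1: 13/4 = 13/4; row 2: (3/2)/(3/4) = 2. Minimum is 2 at row 2 (x4 leaves); pivot element 3/4.
Divide row 2 by 3/4; eliminate column x3 from the other rows.
Row 1 update in column x2: 3 − 4·(2/3) = 1/3.

1/3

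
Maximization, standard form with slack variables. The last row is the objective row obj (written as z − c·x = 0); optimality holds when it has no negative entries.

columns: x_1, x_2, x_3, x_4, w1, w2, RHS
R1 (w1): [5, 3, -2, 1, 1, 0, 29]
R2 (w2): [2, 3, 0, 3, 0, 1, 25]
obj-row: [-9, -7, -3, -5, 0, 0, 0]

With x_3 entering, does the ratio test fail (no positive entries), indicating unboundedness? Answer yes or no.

Every constraint-row entry in column x_3 is ≤ 0, so increasing x_3 is unbounded.

yes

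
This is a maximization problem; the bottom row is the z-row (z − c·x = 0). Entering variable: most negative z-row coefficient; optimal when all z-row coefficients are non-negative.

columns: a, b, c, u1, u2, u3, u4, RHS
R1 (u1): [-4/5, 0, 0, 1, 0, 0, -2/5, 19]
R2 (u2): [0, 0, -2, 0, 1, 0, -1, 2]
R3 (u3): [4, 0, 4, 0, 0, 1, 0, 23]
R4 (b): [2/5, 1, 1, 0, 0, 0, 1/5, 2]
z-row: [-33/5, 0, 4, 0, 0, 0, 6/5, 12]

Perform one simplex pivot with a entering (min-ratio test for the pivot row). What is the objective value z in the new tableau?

Ratio test on column a — row 1: entry -4/5 ≤ 0; row 2: entry 0 ≤ 0; row 3: 23/4 = 23/4; row 4: 2/(2/5) = 5. Minimum is 5 at row 4 (b leaves); pivot element 2/5.
Pivot on row 4; the z-row RHS becomes 12 − (-33/5)·5 = 45.

45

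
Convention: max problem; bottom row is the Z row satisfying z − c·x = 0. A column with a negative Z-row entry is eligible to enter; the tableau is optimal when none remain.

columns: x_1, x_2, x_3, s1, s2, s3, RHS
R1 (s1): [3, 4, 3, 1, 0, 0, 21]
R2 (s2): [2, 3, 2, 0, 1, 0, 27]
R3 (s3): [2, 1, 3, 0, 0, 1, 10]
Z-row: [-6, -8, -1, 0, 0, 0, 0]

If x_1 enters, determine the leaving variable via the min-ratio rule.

s3

Column x_1 entries and ratios — s1: 21/3 = 7; s2: 27/2 = 27/2; s3: 10/2 = 5.
Smallest ratio is 5 in the row of s3, so s3 leaves.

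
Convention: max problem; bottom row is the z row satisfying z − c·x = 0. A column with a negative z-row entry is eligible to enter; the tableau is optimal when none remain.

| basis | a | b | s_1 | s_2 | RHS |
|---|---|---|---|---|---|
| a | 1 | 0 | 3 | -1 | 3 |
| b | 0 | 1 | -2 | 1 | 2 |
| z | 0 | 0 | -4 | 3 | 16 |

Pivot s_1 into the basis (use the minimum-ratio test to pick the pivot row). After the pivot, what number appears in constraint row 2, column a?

Ratio test on column s_1 — row 1: 3/3 = 1; row 2: entry -2 ≤ 0. Minimum is 1 at row 1 (a leaves); pivot element 3.
Divide row 1 by 3; eliminate column s_1 from the other rows.
Row 2 update in column a: 0 − (-2)·(1/3) = 2/3.

2/3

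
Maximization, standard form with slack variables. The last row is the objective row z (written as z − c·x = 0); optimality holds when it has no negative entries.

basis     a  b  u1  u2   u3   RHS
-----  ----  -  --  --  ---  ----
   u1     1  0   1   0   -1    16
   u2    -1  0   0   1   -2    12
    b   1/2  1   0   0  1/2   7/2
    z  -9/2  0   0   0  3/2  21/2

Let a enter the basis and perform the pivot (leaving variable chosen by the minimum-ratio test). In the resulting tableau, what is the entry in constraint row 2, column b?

2

Ratio test on column a — row 1: 16/1 = 16; row 2: entry -1 ≤ 0; row 3: (7/2)/(1/2) = 7. Minimum is 7 at row 3 (b leaves); pivot element 1/2.
Divide row 3 by 1/2; eliminate column a from the other rows.
Row 2 update in column b: 0 − (-1)·2 = 2.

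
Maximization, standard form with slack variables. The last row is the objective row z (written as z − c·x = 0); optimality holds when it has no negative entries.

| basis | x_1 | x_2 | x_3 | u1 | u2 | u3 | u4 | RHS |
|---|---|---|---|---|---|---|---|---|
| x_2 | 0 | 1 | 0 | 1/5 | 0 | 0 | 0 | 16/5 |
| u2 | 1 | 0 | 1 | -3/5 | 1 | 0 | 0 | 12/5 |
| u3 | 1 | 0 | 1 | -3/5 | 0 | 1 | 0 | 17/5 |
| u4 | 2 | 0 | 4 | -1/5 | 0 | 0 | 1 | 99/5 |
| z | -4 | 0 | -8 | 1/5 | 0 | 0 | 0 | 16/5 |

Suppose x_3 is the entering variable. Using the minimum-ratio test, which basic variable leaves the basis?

Column x_3 entries and ratios — x_2: 0 ≤ 0, skip; u2: (12/5)/1 = 12/5; u3: (17/5)/1 = 17/5; u4: (99/5)/4 = 99/20.
Smallest ratio is 12/5 in the row of u2, so u2 leaves.

u2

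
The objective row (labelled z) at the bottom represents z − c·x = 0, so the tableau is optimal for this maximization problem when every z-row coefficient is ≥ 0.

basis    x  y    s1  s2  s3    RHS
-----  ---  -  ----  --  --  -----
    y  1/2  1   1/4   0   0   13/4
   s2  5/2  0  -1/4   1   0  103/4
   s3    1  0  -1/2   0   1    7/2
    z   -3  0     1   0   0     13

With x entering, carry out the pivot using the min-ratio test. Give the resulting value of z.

Ratio test on column x — row 1: (13/4)/(1/2) = 13/2; row 2: (103/4)/(5/2) = 103/10; row 3: (7/2)/1 = 7/2. Minimum is 7/2 at row 3 (s3 leaves); pivot element 1.
Pivot on row 3; the z-row RHS becomes 13 − (-3)·(7/2) = 47/2.

47/2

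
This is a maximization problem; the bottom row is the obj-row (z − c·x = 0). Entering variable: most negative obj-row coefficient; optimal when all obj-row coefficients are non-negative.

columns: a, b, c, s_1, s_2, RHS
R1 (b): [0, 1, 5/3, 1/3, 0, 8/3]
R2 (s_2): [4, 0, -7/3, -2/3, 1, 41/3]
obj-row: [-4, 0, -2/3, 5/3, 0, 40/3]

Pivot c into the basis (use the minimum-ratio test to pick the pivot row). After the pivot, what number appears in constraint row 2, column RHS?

Ratio test on column c — row 1: (8/3)/(5/3) = 8/5; row 2: entry -7/3 ≤ 0. Minimum is 8/5 at row 1 (b leaves); pivot element 5/3.
Divide row 1 by 5/3; eliminate column c from the other rows.
Row 2 update in column RHS: 41/3 − (-7/3)·(8/5) = 87/5.

87/5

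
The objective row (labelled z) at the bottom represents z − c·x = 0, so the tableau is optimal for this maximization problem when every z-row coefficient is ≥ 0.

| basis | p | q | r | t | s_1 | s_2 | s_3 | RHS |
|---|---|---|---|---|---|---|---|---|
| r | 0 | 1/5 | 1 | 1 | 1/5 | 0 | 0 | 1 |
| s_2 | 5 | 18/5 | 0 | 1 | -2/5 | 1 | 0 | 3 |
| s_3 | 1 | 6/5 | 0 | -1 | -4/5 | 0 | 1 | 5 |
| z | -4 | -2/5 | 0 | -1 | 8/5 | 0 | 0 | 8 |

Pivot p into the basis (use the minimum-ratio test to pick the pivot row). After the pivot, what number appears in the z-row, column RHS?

Ratio test on column p — row 1: entry 0 ≤ 0; row 2: 3/5 = 3/5; row 3: 5/1 = 5. Minimum is 3/5 at row 2 (s_2 leaves); pivot element 5.
Divide row 2 by 5; eliminate column p from the other rows.
z-row update in column RHS: 8 − (-4)·(3/5) = 52/5.

52/5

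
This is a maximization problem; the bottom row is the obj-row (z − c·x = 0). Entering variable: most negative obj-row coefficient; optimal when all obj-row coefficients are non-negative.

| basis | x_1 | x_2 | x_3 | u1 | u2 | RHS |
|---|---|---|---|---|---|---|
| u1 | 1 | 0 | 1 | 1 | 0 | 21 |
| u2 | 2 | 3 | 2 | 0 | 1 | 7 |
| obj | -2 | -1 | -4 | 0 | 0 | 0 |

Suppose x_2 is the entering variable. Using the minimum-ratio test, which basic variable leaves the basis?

u2

Column x_2 entries and ratios — u1: 0 ≤ 0, skip; u2: 7/3 = 7/3.
Smallest ratio is 7/3 in the row of u2, so u2 leaves.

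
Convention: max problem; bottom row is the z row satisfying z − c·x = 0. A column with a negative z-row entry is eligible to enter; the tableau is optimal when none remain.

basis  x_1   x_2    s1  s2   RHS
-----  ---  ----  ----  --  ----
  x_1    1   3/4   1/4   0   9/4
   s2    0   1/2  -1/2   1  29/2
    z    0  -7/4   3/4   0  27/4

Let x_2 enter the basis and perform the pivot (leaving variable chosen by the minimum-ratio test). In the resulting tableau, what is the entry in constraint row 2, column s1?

-2/3

Ratio test on column x_2 — row 1: (9/4)/(3/4) = 3; row 2: (29/2)/(1/2) = 29. Minimum is 3 at row 1 (x_1 leaves); pivot element 3/4.
Divide row 1 by 3/4; eliminate column x_2 from the other rows.
Row 2 update in column s1: -1/2 − (1/2)·(1/3) = -2/3.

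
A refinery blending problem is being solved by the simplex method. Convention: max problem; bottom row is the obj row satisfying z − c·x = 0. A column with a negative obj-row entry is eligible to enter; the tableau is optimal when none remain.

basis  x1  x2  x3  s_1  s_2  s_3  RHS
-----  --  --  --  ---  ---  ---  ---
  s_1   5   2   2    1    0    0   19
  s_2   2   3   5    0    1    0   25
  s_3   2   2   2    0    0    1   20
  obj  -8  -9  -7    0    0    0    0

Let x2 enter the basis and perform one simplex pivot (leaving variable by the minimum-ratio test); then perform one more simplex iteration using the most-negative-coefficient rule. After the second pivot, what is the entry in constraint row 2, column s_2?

5/11

Ratio test on column x2 — row 1: 19/2 = 19/2; row 2: 25/3 = 25/3; row 3: 20/2 = 10. Minimum is 25/3 at row 2 (s_2 leaves); pivot element 3.
Divide row 2 by 3; eliminate column x2 from the other rows.
Second iteration: most negative obj-row entry is -2 in column x1, so x1 enters.
Ratio test on column x1 — row 1: (7/3)/(11/3) = 7/11; row 2: (25/3)/(2/3) = 25/2; row 3: (10/3)/(2/3) = 5. Minimum is 7/11 at row 1 (s_1 leaves); pivot element 11/3.
Divide row 1 by 11/3; eliminate column x1 from the other rows.
After both pivots, the entry at constraint row 2, column s_2 is 5/11.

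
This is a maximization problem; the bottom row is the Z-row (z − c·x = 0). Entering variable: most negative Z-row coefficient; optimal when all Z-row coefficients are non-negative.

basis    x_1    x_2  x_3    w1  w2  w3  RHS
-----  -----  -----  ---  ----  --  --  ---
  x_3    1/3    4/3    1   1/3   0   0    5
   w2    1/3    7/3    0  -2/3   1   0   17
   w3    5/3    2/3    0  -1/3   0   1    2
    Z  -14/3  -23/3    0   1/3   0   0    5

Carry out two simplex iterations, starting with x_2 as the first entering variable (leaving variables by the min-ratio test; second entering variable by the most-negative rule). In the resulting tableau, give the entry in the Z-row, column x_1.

Ratio test on column x_2 — row 1: 5/(4/3) = 15/4; row 2: 17/(7/3) = 51/7; row 3: 2/(2/3) = 3. Minimum is 3 at row 3 (w3 leaves); pivot element 2/3.
Divide row 3 by 2/3; eliminate column x_2 from the other rows.
Second iteration: most negative Z-row entry is -7/2 in column w1, so w1 enters.
Ratio test on column w1 — row 1: 1/1 = 1; row 2: 10/(1/2) = 20; row 3: entry -1/2 ≤ 0. Minimum is 1 at row 1 (x_3 leaves); pivot element 1.
Divide row 1 by 1; eliminate column w1 from the other rows.
After both pivots, the entry at the Z-row, column x_1 is 4.

4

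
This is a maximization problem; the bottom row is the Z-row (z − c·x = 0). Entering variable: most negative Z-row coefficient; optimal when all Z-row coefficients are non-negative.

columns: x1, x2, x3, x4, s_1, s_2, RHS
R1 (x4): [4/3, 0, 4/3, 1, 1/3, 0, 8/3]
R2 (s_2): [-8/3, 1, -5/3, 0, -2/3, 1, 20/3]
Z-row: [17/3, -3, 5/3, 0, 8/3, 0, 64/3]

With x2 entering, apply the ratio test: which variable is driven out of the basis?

s_2

Column x2 entries and ratios — x4: 0 ≤ 0, skip; s_2: (20/3)/1 = 20/3.
Smallest ratio is 20/3 in the row of s_2, so s_2 leaves.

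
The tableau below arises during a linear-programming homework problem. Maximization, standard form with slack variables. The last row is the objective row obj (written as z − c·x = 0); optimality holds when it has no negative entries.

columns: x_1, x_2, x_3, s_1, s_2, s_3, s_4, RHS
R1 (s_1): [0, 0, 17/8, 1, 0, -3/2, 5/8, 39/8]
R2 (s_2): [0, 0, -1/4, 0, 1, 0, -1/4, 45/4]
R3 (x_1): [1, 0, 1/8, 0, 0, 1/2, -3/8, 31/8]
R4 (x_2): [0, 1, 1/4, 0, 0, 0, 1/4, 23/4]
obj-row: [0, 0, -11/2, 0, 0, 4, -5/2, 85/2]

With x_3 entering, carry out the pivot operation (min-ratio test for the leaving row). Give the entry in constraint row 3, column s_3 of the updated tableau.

Ratio test on column x_3 — row 1: (39/8)/(17/8) = 39/17; row 2: entry -1/4 ≤ 0; row 3: (31/8)/(1/8) = 31; row 4: (23/4)/(1/4) = 23. Minimum is 39/17 at row 1 (s_1 leaves); pivot element 17/8.
Divide row 1 by 17/8; eliminate column x_3 from the other rows.
Row 3 update in column s_3: 1/2 − (1/8)·(-12/17) = 10/17.

10/17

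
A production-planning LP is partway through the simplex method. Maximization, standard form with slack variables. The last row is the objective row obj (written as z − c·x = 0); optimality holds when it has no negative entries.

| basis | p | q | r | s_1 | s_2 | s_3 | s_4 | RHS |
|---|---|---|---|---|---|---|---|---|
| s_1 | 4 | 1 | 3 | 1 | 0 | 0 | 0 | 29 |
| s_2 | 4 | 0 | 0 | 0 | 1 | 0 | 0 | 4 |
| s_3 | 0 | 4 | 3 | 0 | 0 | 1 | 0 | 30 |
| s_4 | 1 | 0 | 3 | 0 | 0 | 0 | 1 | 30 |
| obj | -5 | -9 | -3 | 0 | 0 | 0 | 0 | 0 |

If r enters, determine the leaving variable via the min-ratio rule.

s_1

Column r entries and ratios — s_1: 29/3 = 29/3; s_2: 0 ≤ 0, skip; s_3: 30/3 = 10; s_4: 30/3 = 10.
Smallest ratio is 29/3 in the row of s_1, so s_1 leaves.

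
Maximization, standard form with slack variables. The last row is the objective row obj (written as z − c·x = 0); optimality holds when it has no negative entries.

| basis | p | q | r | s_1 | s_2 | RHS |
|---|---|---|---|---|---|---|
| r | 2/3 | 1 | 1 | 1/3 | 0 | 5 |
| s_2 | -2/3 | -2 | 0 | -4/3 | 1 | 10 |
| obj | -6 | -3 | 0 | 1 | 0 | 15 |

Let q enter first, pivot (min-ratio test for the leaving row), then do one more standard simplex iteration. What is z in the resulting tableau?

60

Ratio test on column q — row 1: 5/1 = 5; row 2: entry -2 ≤ 0. Minimum is 5 at row 1 (r leaves); pivot element 1.
Pivot on row 1; the obj-row RHS becomes 15 − (-3)·5 = 30.
Next entering variable (most negative obj-row entry -4): p.
Ratio test on column p — row 1: 5/(2/3) = 15/2; row 2: 20/(2/3) = 30. Minimum is 15/2 at row 1 (q leaves); pivot element 2/3.
After the second pivot the obj-row RHS is 30 − (-4)·(15/2) = 60.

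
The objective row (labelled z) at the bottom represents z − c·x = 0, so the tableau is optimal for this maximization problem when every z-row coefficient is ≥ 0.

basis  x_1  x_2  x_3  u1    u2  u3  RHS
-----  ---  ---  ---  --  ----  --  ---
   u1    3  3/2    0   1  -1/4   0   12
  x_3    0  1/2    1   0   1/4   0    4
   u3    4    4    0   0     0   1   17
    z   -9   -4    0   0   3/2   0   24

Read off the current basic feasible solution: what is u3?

17

u3 is basic (row 3); its value is the RHS of that row, 17.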